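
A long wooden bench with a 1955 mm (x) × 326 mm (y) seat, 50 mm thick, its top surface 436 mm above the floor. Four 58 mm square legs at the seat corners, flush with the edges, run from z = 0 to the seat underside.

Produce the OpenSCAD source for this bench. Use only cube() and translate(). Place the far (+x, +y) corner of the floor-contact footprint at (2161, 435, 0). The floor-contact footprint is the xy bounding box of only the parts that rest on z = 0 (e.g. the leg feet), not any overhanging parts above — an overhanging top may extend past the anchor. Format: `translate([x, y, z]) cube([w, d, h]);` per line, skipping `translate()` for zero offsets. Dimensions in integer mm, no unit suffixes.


translate([206, 109, 386]) cube([1955, 326, 50]);
translate([206, 109, 0]) cube([58, 58, 386]);
translate([206, 377, 0]) cube([58, 58, 386]);
translate([2103, 109, 0]) cube([58, 58, 386]);
translate([2103, 377, 0]) cube([58, 58, 386]);


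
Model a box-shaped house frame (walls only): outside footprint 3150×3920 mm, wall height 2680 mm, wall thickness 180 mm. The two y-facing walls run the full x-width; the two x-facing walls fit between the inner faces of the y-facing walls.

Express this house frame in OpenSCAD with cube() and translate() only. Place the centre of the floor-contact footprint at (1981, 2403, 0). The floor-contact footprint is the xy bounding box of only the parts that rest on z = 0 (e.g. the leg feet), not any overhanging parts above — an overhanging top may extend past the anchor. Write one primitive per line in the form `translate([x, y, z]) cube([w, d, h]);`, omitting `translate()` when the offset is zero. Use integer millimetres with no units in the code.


translate([406, 443, 0]) cube([3150, 180, 2680]);
translate([406, 4183, 0]) cube([3150, 180, 2680]);
translate([406, 623, 0]) cube([180, 3560, 2680]);
translate([3376, 623, 0]) cube([180, 3560, 2680]);


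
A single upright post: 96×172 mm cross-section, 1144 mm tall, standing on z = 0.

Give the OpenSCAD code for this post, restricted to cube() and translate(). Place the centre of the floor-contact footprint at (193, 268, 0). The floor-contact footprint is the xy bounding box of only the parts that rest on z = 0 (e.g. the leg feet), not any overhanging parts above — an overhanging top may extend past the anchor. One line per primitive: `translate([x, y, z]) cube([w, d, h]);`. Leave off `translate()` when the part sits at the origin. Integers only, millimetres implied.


translate([145, 182, 0]) cube([96, 172, 1144]);


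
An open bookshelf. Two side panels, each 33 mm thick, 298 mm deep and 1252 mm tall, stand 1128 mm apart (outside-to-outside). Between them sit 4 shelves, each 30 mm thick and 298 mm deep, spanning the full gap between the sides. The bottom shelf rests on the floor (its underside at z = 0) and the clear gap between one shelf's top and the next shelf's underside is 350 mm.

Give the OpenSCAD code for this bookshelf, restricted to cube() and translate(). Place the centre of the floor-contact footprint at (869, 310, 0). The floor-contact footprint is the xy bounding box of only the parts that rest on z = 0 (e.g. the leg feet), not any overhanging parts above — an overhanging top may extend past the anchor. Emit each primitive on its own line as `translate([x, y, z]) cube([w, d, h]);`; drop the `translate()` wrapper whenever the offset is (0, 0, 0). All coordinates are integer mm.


translate([305, 161, 0]) cube([33, 298, 1252]);
translate([1400, 161, 0]) cube([33, 298, 1252]);
translate([338, 161, 0]) cube([1062, 298, 30]);
translate([338, 161, 380]) cube([1062, 298, 30]);
translate([338, 161, 760]) cube([1062, 298, 30]);
translate([338, 161, 1140]) cube([1062, 298, 30]);


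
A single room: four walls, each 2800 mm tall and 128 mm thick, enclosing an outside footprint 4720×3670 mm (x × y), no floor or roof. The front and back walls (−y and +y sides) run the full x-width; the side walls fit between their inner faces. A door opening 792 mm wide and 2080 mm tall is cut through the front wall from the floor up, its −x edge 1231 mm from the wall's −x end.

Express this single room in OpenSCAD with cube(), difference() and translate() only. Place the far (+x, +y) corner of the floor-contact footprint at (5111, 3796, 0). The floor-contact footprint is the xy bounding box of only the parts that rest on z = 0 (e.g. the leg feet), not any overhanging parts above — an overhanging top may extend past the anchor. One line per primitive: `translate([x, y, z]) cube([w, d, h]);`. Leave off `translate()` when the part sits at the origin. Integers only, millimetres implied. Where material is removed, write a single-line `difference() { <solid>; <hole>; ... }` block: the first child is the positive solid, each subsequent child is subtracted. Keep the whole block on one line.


difference() { translate([391, 126, 0]) cube([4720, 128, 2800]); translate([1622, 126, 0]) cube([792, 128, 2080]); }
translate([391, 3668, 0]) cube([4720, 128, 2800]);
translate([391, 254, 0]) cube([128, 3414, 2800]);
translate([4983, 254, 0]) cube([128, 3414, 2800]);


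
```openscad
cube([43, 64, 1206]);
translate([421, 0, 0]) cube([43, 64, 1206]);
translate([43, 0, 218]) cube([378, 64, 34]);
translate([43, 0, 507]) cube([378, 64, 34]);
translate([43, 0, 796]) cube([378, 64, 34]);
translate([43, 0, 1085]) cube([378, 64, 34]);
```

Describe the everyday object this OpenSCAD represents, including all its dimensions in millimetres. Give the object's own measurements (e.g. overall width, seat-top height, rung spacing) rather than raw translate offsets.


A straight ladder. Two 43×64 mm vertical rails, 1206 mm tall, stand 464 mm apart (outside-to-outside) with their front faces coplanar on the −y side. 4 rungs, each 64 mm deep and 34 mm tall, span between the inner faces of the rails, front faces flush with the rails. The lowest rung's underside is at z = 218 mm and rungs are spaced 289 mm apart (underside to underside).


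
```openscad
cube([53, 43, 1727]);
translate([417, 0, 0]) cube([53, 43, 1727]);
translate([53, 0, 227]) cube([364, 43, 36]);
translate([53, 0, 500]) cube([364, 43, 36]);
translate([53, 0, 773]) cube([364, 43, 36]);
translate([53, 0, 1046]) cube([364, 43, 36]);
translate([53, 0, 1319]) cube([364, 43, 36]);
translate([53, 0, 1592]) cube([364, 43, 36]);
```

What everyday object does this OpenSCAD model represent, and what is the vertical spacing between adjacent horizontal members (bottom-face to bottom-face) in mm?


A ladder. The rung spacing is 273 mm.

Two tall 53×43 posts with 6 short bars between them — a ladder. Adjacent rungs sit at z = 227 and z = 500, so the spacing is 500 − 227 = 273 mm.


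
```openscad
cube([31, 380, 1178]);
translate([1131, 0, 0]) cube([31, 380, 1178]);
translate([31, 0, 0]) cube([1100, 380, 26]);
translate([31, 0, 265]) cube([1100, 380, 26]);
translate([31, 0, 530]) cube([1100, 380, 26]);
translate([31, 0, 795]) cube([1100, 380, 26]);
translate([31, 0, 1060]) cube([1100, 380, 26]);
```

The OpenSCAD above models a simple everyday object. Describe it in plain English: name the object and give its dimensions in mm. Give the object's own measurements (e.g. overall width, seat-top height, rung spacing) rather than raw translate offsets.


An open bookshelf. Two side panels, each 31 mm thick, 380 mm deep and 1178 mm tall, stand 1162 mm apart (outside-to-outside). Between them sit 5 shelves, each 26 mm thick and 380 mm deep, spanning the full gap between the sides. The bottom shelf rests on the floor (its underside at z = 0) and the clear gap between one shelf's top and the next shelf's underside is 239 mm.


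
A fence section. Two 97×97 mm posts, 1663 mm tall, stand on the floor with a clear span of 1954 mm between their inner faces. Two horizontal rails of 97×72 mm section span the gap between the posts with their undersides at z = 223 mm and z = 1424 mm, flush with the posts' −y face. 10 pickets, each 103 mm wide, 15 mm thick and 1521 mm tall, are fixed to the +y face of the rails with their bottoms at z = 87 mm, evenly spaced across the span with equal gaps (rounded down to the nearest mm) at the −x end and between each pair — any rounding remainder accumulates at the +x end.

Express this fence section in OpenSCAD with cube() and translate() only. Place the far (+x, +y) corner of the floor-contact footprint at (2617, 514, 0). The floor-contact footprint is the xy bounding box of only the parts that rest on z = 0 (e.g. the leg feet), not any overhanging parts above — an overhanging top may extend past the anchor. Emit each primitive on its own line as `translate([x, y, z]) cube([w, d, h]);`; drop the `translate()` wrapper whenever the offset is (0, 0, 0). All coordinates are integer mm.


translate([469, 417, 0]) cube([97, 97, 1663]);
translate([2520, 417, 0]) cube([97, 97, 1663]);
translate([566, 417, 223]) cube([1954, 97, 72]);
translate([566, 417, 1424]) cube([1954, 97, 72]);
translate([650, 514, 87]) cube([103, 15, 1521]);
translate([837, 514, 87]) cube([103, 15, 1521]);
translate([1024, 514, 87]) cube([103, 15, 1521]);
translate([1211, 514, 87]) cube([103, 15, 1521]);
translate([1398, 514, 87]) cube([103, 15, 1521]);
translate([1585, 514, 87]) cube([103, 15, 1521]);
translate([1772, 514, 87]) cube([103, 15, 1521]);
translate([1959, 514, 87]) cube([103, 15, 1521]);
translate([2146, 514, 87]) cube([103, 15, 1521]);
translate([2333, 514, 87]) cube([103, 15, 1521]);


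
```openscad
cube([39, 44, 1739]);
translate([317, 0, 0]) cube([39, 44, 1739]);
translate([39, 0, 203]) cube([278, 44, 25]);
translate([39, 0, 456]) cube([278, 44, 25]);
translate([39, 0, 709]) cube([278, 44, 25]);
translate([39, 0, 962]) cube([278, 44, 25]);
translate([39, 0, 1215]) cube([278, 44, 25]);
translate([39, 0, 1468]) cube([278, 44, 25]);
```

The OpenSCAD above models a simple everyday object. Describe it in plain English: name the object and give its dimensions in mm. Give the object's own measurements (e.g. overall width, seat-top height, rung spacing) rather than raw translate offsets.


A straight ladder. Two 39×44 mm vertical rails, 1739 mm tall, stand 356 mm apart (outside-to-outside) with their front faces coplanar on the −y side. 6 rungs, each 44 mm deep and 25 mm tall, span between the inner faces of the rails, front faces flush with the rails. The lowest rung's underside is at z = 203 mm and rungs are spaced 253 mm apart (underside to underside).


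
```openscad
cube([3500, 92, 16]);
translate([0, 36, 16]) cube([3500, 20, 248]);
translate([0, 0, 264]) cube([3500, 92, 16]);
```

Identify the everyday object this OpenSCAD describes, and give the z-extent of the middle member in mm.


An I-beam. The web height is 248 mm.

Two wide flanges with a thin centred web — an I-beam. Overall 280 mm minus two 16 mm flanges gives a web of 280 − 2·16 = 248 mm.


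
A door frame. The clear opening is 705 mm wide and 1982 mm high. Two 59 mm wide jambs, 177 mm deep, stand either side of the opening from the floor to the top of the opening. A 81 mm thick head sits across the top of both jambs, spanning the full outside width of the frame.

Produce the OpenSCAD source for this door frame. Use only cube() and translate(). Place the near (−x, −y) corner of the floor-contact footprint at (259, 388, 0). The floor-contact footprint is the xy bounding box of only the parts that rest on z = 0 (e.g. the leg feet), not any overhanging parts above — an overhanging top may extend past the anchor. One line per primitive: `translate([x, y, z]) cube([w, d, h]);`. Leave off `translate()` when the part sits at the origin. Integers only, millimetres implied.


translate([259, 388, 0]) cube([59, 177, 1982]);
translate([1023, 388, 0]) cube([59, 177, 1982]);
translate([259, 388, 1982]) cube([823, 177, 81]);


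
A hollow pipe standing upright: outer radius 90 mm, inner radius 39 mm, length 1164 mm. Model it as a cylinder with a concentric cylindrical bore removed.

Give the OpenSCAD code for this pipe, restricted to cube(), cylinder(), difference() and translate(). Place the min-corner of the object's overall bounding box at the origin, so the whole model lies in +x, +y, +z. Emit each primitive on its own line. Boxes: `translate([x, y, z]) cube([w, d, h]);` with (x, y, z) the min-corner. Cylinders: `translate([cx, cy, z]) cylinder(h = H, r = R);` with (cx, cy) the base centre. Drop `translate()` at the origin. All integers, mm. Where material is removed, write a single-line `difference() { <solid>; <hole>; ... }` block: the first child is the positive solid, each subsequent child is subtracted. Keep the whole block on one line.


difference() { translate([90, 90, 0]) cylinder(h = 1164, r = 90); translate([90, 90, 0]) cylinder(h = 1164, r = 39); }


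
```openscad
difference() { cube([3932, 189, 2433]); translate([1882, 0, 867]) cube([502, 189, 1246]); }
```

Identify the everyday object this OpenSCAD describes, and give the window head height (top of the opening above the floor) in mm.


A wall with a window opening. The window head height is 2113 mm.

A wall with a rectangular opening subtracted — a window. Sill at z = 867, opening 1246 mm tall, so the head is at 867 + 1246 = 2113 mm.


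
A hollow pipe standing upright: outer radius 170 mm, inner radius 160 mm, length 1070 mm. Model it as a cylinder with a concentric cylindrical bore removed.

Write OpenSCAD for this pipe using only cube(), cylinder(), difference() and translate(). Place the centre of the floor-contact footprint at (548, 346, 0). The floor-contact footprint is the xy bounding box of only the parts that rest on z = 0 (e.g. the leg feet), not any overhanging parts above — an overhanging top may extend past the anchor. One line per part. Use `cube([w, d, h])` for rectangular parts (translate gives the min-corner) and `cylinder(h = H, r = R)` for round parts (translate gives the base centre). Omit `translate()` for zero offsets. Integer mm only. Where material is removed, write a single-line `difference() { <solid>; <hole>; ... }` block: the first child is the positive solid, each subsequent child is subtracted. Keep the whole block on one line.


difference() { translate([548, 346, 0]) cylinder(h = 1070, r = 170); translate([548, 346, 0]) cylinder(h = 1070, r = 160); }


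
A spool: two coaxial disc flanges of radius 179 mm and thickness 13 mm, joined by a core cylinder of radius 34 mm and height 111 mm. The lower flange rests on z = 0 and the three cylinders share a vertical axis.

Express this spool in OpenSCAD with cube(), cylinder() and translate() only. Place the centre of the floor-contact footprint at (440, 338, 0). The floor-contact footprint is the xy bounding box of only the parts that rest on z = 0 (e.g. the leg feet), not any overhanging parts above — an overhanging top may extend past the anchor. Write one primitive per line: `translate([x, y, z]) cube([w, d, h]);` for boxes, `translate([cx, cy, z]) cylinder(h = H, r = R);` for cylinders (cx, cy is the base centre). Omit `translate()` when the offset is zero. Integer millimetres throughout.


translate([440, 338, 0]) cylinder(h = 13, r = 179);
translate([440, 338, 13]) cylinder(h = 111, r = 34);
translate([440, 338, 124]) cylinder(h = 13, r = 179);


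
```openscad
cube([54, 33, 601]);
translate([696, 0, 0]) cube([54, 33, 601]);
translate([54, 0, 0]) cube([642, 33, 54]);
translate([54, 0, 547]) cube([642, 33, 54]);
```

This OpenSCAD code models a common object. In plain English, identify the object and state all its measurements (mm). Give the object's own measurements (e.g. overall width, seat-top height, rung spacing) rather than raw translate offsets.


A rectangular picture frame lying in the x–z plane (depth along y). The opening is 642 mm wide (x) by 493 mm tall (z), surrounded by a border 54 mm wide on all four sides. The frame is 33 mm deep and is made of two full-height vertical stiles with two horizontal rails fitted between them.


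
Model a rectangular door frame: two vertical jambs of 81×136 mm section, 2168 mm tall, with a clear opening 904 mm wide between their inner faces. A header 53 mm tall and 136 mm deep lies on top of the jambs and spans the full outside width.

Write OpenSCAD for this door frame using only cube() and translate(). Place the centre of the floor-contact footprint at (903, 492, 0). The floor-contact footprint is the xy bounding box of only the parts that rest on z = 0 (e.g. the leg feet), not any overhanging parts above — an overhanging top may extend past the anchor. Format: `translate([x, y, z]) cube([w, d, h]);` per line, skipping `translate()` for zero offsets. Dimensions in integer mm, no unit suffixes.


translate([370, 424, 0]) cube([81, 136, 2168]);
translate([1355, 424, 0]) cube([81, 136, 2168]);
translate([370, 424, 2168]) cube([1066, 136, 53]);


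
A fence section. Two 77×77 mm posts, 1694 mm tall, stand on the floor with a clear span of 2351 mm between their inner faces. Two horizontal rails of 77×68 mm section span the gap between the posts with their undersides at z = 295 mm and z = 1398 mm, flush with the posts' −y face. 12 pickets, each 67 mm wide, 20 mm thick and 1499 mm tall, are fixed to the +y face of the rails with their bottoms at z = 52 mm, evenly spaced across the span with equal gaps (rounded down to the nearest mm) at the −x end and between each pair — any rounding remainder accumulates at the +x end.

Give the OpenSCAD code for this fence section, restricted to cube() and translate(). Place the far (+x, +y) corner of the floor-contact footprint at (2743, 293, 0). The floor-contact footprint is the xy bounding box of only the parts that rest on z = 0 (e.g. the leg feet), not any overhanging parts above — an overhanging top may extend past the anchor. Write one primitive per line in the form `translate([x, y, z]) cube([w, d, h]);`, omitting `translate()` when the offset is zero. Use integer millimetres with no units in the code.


translate([238, 216, 0]) cube([77, 77, 1694]);
translate([2666, 216, 0]) cube([77, 77, 1694]);
translate([315, 216, 295]) cube([2351, 77, 68]);
translate([315, 216, 1398]) cube([2351, 77, 68]);
translate([434, 293, 52]) cube([67, 20, 1499]);
translate([620, 293, 52]) cube([67, 20, 1499]);
translate([806, 293, 52]) cube([67, 20, 1499]);
translate([992, 293, 52]) cube([67, 20, 1499]);
translate([1178, 293, 52]) cube([67, 20, 1499]);
translate([1364, 293, 52]) cube([67, 20, 1499]);
translate([1550, 293, 52]) cube([67, 20, 1499]);
translate([1736, 293, 52]) cube([67, 20, 1499]);
translate([1922, 293, 52]) cube([67, 20, 1499]);
translate([2108, 293, 52]) cube([67, 20, 1499]);
translate([2294, 293, 52]) cube([67, 20, 1499]);
translate([2480, 293, 52]) cube([67, 20, 1499]);


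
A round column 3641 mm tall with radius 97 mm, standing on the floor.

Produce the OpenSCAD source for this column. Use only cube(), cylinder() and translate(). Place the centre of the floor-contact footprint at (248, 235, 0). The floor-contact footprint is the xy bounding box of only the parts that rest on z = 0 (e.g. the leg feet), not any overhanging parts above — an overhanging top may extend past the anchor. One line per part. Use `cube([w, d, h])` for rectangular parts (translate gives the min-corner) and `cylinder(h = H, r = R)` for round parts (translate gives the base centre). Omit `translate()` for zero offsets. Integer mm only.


translate([248, 235, 0]) cylinder(h = 3641, r = 97);


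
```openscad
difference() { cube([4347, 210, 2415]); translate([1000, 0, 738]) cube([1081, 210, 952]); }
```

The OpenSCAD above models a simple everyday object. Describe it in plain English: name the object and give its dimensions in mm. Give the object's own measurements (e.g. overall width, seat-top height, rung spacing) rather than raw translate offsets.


A wall 4347 mm long (x), 210 mm thick (y), 2415 mm tall, with a rectangular window opening cut through it. The opening is 1081 mm wide and 952 mm tall; its sill is at z = 738 mm and its near (−x) edge is 1000 mm from the wall's −x end. The opening passes through the full wall thickness.


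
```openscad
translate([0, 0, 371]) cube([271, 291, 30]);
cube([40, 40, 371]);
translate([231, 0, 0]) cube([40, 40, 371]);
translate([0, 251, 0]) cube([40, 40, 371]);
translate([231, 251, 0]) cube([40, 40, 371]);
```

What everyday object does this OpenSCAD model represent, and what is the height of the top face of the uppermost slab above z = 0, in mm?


A stool. The seat height is 401 mm.

A 271×291×30 slab at z = 371 on four corner posts — a stool. The seat top is 371 + 30 = 401 mm.


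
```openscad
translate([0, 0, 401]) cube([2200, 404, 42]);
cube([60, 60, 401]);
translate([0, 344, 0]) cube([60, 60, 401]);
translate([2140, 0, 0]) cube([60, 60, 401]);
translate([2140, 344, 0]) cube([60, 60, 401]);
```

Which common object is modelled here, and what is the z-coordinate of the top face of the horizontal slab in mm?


A bench. The seat-top height is 443 mm.

A long slab on four corner posts — a bench. The slab sits at z = 401 with thickness 42, so the top is 401 + 42 = 443 mm.


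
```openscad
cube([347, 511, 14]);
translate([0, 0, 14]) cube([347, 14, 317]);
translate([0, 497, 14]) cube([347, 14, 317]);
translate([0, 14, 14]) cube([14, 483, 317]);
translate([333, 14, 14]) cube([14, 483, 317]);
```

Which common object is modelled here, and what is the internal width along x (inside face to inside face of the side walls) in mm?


An open box. The internal width is 319 mm.

A 347×511 base slab with four walls standing on it — an open box. The base is 347 mm wide and the walls are 14 mm thick, so the internal width is 347 − 2 × 14 = 319 mm.


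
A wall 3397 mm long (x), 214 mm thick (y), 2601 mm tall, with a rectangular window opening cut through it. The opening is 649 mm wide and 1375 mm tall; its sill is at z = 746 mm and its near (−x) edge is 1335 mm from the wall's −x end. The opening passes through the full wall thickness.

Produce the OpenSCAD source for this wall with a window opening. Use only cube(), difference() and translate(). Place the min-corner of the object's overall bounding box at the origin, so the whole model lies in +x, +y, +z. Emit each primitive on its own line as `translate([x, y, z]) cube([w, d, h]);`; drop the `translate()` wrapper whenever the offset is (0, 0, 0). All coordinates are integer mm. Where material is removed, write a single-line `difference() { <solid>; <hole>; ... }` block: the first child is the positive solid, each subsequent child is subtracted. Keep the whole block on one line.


difference() { cube([3397, 214, 2601]); translate([1335, 0, 746]) cube([649, 214, 1375]); }


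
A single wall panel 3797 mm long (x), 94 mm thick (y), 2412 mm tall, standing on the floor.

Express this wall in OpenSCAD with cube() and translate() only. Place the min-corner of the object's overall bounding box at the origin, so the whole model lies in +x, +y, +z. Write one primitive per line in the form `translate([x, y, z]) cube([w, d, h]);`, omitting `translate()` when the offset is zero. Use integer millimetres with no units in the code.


cube([3797, 94, 2412]);


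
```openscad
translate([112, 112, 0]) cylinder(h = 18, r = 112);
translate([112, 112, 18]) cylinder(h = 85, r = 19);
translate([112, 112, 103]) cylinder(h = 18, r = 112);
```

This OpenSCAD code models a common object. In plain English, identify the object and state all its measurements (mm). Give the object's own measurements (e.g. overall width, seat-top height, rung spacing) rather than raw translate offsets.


A spool: two coaxial disc flanges of radius 112 mm and thickness 18 mm, joined by a core cylinder of radius 19 mm and height 85 mm. The lower flange rests on z = 0 and the three cylinders share a vertical axis.


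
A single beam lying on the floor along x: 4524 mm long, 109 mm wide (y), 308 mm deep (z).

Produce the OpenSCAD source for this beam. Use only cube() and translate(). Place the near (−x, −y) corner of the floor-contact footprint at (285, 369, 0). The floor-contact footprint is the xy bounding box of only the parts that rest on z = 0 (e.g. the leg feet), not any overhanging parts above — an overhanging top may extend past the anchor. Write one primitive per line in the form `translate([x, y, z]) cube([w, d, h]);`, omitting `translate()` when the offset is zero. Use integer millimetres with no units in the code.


translate([285, 369, 0]) cube([4524, 109, 308]);


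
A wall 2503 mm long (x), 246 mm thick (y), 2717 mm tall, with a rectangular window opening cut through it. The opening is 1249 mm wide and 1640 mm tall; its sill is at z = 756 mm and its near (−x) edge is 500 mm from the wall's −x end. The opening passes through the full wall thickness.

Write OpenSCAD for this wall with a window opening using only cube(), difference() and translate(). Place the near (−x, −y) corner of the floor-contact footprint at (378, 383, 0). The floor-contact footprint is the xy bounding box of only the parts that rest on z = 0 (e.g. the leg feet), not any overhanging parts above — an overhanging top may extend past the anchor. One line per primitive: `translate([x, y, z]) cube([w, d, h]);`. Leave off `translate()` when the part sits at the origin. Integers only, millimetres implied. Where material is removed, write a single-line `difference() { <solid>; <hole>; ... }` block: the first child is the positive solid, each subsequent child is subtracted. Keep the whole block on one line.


difference() { translate([378, 383, 0]) cube([2503, 246, 2717]); translate([878, 383, 756]) cube([1249, 246, 1640]); }


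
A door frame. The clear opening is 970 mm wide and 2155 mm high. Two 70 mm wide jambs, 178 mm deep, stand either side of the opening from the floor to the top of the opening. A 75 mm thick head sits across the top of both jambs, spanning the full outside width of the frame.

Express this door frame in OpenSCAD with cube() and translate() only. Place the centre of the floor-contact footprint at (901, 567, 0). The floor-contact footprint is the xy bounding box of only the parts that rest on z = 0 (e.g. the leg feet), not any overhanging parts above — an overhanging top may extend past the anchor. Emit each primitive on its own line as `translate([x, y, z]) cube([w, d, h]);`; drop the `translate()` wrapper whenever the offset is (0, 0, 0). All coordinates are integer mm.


translate([346, 478, 0]) cube([70, 178, 2155]);
translate([1386, 478, 0]) cube([70, 178, 2155]);
translate([346, 478, 2155]) cube([1110, 178, 75]);


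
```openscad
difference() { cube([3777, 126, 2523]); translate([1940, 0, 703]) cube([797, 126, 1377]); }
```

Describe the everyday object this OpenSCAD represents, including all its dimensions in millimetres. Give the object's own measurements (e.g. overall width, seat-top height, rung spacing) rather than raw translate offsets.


A wall 3777 mm long (x), 126 mm thick (y), 2523 mm tall, with a rectangular window opening cut through it. The opening is 797 mm wide and 1377 mm tall; its sill is at z = 703 mm and its near (−x) edge is 1940 mm from the wall's −x end. The opening passes through the full wall thickness.


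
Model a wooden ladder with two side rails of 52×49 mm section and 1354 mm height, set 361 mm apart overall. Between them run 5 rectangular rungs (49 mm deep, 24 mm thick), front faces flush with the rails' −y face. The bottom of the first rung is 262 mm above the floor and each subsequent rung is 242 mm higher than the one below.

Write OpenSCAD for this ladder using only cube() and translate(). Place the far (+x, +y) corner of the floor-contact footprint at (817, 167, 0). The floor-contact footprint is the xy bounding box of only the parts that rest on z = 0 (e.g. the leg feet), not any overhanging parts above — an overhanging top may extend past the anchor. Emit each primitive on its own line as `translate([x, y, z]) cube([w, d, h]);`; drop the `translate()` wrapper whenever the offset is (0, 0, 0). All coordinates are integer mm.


// rung span = 361 - 2*52 = 257
// rung[k] z = 262 + k*242
translate([456, 118, 0]) cube([52, 49, 1354]);
translate([765, 118, 0]) cube([52, 49, 1354]);
translate([508, 118, 262]) cube([257, 49, 24]);
translate([508, 118, 504]) cube([257, 49, 24]);
translate([508, 118, 746]) cube([257, 49, 24]);
translate([508, 118, 988]) cube([257, 49, 24]);
translate([508, 118, 1230]) cube([257, 49, 24]);


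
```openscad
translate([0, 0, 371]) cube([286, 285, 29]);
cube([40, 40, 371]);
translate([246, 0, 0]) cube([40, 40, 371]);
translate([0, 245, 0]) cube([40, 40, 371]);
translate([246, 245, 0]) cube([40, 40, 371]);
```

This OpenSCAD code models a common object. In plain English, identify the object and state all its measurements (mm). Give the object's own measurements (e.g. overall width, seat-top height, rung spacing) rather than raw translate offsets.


A simple wooden stool: a rectangular seat 286 mm (x) by 285 mm (y), 29 mm thick, top face at z = 400 mm, on four square legs, each 40×40 mm in cross-section. The legs rest on z = 0, each flush with a corner of the seat.


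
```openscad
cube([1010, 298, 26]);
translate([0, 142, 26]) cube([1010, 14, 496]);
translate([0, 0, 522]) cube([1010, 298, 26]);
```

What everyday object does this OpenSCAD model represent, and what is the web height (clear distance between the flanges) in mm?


An I-beam. The web height is 496 mm.

Two wide flanges with a thin centred web — an I-beam. Overall 548 mm minus two 26 mm flanges gives a web of 548 − 2·26 = 496 mm.


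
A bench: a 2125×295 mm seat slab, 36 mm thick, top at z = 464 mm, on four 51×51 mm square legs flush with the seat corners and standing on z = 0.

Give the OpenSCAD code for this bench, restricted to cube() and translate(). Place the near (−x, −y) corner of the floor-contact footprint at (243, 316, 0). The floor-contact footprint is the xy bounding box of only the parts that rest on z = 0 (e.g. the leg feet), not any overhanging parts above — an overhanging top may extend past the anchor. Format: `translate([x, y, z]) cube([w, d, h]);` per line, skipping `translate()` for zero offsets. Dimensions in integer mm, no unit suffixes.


// leg_h = 464 − 36 = 428
translate([243, 316, 428]) cube([2125, 295, 36]);
translate([243, 316, 0]) cube([51, 51, 428]);
translate([243, 560, 0]) cube([51, 51, 428]);
translate([2317, 316, 0]) cube([51, 51, 428]);
translate([2317, 560, 0]) cube([51, 51, 428]);


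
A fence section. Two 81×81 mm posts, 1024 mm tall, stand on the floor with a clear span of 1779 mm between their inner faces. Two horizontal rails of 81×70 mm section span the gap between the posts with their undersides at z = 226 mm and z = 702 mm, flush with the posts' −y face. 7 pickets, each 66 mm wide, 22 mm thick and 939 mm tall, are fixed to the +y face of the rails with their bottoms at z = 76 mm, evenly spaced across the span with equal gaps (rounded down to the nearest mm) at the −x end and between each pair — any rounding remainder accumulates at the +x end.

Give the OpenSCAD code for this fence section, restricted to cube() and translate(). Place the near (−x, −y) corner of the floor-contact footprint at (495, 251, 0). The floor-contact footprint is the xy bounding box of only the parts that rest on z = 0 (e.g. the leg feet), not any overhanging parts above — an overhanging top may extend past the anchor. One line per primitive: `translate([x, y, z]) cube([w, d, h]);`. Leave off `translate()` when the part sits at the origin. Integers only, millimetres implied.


translate([495, 251, 0]) cube([81, 81, 1024]);
translate([2355, 251, 0]) cube([81, 81, 1024]);
translate([576, 251, 226]) cube([1779, 81, 70]);
translate([576, 251, 702]) cube([1779, 81, 70]);
translate([740, 332, 76]) cube([66, 22, 939]);
translate([970, 332, 76]) cube([66, 22, 939]);
translate([1200, 332, 76]) cube([66, 22, 939]);
translate([1430, 332, 76]) cube([66, 22, 939]);
translate([1660, 332, 76]) cube([66, 22, 939]);
translate([1890, 332, 76]) cube([66, 22, 939]);
translate([2120, 332, 76]) cube([66, 22, 939]);


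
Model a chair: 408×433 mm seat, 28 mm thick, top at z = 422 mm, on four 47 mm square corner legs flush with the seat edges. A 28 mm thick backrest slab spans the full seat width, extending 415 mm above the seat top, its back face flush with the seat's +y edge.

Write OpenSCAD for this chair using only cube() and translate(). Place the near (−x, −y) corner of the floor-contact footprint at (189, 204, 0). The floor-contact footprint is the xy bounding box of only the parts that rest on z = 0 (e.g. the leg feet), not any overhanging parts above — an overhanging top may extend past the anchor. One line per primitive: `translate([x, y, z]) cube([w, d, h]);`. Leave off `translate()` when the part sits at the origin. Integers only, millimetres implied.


translate([189, 204, 394]) cube([408, 433, 28]);
translate([189, 204, 0]) cube([47, 47, 394]);
translate([550, 204, 0]) cube([47, 47, 394]);
translate([189, 590, 0]) cube([47, 47, 394]);
translate([550, 590, 0]) cube([47, 47, 394]);
translate([189, 609, 422]) cube([408, 28, 415]);


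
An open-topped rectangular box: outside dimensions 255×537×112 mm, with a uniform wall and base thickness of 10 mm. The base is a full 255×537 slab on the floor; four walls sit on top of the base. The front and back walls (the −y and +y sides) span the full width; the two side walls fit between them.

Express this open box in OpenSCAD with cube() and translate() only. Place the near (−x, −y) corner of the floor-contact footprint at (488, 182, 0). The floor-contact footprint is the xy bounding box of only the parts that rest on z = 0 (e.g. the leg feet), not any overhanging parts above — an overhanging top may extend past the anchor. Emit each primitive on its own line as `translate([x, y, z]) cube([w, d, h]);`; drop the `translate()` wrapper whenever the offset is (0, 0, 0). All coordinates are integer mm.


translate([488, 182, 0]) cube([255, 537, 10]);
translate([488, 182, 10]) cube([255, 10, 102]);
translate([488, 709, 10]) cube([255, 10, 102]);
translate([488, 192, 10]) cube([10, 517, 102]);
translate([733, 192, 10]) cube([10, 517, 102]);


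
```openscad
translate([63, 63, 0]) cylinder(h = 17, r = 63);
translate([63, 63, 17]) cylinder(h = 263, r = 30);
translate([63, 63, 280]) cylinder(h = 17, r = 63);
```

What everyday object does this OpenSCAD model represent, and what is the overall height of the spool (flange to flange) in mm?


A spool. The overall height is 297 mm.

Three coaxial cylinders, large–small–large — a spool. Two 17 mm flanges and a 263 mm core give 17 + 263 + 17 = 297 mm.


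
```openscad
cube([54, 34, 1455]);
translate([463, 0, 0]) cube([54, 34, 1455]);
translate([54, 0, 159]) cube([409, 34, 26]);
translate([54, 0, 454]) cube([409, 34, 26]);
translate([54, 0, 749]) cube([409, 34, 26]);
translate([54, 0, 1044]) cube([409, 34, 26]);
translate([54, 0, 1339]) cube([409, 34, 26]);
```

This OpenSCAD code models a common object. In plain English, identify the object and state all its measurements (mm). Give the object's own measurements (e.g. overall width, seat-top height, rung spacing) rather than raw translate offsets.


A straight ladder. Two 54×34 mm vertical rails, 1455 mm tall, stand 517 mm apart (outside-to-outside) with their front faces coplanar on the −y side. 5 rungs, each 34 mm deep and 26 mm tall, span between the inner faces of the rails, front faces flush with the rails. The lowest rung's underside is at z = 159 mm and rungs are spaced 295 mm apart (underside to underside).


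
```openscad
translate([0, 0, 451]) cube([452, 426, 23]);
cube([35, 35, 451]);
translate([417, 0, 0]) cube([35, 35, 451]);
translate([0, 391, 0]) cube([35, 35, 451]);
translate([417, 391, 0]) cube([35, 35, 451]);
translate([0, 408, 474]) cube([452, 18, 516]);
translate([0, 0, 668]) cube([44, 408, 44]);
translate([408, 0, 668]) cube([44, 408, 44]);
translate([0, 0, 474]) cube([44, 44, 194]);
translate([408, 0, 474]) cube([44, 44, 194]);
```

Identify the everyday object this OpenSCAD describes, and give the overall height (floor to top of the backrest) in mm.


A chair. The overall height is 990 mm.

A slab on four corner posts with a tall panel at the back — a chair. The seat slab sits at z = 451 with thickness 23, and the 516 mm backrest starts at the seat top, so the overall height is 451 + 23 + 516 = 990 mm.


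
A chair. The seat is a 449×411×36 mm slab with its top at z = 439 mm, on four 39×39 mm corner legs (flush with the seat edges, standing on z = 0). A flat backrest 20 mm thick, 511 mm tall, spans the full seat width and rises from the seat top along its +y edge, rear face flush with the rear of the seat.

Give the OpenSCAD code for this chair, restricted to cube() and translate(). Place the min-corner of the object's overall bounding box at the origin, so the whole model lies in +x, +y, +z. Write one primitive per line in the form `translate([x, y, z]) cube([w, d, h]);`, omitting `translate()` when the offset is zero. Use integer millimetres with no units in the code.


// leg_h = 439 - 36 = 403
translate([0, 0, 403]) cube([449, 411, 36]);
cube([39, 39, 403]);
translate([410, 0, 0]) cube([39, 39, 403]);
translate([0, 372, 0]) cube([39, 39, 403]);
translate([410, 372, 0]) cube([39, 39, 403]);
translate([0, 391, 439]) cube([449, 20, 511]);


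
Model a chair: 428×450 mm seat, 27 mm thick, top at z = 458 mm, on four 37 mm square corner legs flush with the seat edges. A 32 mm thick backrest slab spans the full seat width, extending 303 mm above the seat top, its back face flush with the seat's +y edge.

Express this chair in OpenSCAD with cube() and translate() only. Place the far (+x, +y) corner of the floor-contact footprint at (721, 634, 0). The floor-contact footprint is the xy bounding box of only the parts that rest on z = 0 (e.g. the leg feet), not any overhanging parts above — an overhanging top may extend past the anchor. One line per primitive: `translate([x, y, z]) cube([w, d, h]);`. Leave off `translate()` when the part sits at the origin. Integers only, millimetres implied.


translate([293, 184, 431]) cube([428, 450, 27]);
translate([293, 184, 0]) cube([37, 37, 431]);
translate([684, 184, 0]) cube([37, 37, 431]);
translate([293, 597, 0]) cube([37, 37, 431]);
translate([684, 597, 0]) cube([37, 37, 431]);
translate([293, 602, 458]) cube([428, 32, 303]);


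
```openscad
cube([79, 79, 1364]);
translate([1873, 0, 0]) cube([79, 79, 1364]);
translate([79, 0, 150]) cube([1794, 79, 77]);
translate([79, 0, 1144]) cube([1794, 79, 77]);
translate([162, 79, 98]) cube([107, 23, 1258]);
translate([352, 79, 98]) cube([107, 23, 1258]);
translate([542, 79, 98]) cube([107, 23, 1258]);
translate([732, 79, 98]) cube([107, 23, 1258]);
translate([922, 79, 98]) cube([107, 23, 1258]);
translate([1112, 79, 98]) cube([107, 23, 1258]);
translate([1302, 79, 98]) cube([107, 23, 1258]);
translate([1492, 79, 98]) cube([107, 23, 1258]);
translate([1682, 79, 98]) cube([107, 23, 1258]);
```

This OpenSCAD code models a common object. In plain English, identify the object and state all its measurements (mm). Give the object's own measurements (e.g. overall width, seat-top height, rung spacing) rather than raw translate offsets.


A fence section. Two 79×79 mm posts, 1364 mm tall, stand on the floor with a clear span of 1794 mm between their inner faces. Two horizontal rails of 79×77 mm section span the gap between the posts with their undersides at z = 150 mm and z = 1144 mm, flush with the posts' −y face. 9 pickets, each 107 mm wide, 23 mm thick and 1258 mm tall, are fixed to the +y face of the rails with their bottoms at z = 98 mm, spaced across the span with a 83 mm gap after the −x post and between neighbouring pickets, with 84 mm left before the +x post.


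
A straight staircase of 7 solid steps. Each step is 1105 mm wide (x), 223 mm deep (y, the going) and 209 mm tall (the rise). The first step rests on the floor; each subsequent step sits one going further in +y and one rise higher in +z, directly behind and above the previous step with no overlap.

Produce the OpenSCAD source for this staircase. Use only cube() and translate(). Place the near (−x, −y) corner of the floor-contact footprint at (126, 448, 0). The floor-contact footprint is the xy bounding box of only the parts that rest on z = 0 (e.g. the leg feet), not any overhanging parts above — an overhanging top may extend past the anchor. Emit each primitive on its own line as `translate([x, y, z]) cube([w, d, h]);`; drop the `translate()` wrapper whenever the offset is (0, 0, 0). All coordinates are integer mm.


translate([126, 448, 0]) cube([1105, 223, 209]);
translate([126, 671, 209]) cube([1105, 223, 209]);
translate([126, 894, 418]) cube([1105, 223, 209]);
translate([126, 1117, 627]) cube([1105, 223, 209]);
translate([126, 1340, 836]) cube([1105, 223, 209]);
translate([126, 1563, 1045]) cube([1105, 223, 209]);
translate([126, 1786, 1254]) cube([1105, 223, 209]);
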